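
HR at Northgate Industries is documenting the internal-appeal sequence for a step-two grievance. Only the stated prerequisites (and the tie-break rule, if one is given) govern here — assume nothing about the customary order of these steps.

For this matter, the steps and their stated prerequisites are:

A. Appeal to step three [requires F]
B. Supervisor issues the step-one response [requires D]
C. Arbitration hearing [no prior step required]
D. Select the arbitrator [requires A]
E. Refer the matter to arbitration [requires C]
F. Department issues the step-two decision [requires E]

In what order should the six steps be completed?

Only C has no prerequisites, so it is first.
Next only E has its prerequisites met → E.
F needed E, now all done → F.
A is the only step now ready → A.
D needed A, now all done → D.
B needed D, now all done → B.

C → E → F → A → D → B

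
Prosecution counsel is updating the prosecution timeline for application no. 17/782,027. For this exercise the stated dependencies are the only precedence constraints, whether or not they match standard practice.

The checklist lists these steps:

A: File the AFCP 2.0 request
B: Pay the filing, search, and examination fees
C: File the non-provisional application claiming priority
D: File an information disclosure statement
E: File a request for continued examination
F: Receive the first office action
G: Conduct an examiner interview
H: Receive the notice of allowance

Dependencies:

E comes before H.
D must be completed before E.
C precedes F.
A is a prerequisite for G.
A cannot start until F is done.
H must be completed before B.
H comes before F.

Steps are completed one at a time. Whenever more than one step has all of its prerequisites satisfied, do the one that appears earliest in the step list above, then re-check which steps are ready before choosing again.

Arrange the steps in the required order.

C and D have no prerequisites; C is listed earlier, so C is first.
D is the only step now ready → D.
Next only E has its prerequisites met → E.
H is the only step now ready → H.
Ready: B and F. B is listed earlier → B.
F needed C and H, now all done → F.
A needed F, now all done → A.
Next only G has its prerequisites met → G.

C, D, E, H, B, F, A, G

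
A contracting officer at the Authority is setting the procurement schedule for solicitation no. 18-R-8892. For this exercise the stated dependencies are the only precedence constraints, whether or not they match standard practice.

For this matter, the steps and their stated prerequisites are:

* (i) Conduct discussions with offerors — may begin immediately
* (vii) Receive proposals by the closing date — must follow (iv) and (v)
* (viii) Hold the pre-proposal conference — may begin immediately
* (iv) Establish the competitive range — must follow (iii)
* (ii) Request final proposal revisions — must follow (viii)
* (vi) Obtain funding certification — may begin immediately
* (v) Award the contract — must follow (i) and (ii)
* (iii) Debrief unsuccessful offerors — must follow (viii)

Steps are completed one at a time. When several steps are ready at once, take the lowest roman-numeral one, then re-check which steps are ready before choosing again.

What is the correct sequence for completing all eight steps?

Nothing is required for (i), (vi) and (viii). (i) has the earlier label → (i) first.
Now (vi) and (viii) have their prerequisites met. (vi) has the earlier label, so (vi) next.
Next only (viii) has its prerequisites met → (viii).
Ready: (ii) and (iii). (ii) has the earlier label → (ii).
(v) now also ready, so the ready set is {(iii), (v)}; (iii) has the earlier label → (iii).
Now (iv) and (v) have their prerequisites met. (iv) has the earlier label, so (iv) next.
(v) is the only step now ready → (v).
Next only (vii) has its prerequisites met → (vii).

(i) (vi) (viii) (ii) (iii) (iv) (v) (vii)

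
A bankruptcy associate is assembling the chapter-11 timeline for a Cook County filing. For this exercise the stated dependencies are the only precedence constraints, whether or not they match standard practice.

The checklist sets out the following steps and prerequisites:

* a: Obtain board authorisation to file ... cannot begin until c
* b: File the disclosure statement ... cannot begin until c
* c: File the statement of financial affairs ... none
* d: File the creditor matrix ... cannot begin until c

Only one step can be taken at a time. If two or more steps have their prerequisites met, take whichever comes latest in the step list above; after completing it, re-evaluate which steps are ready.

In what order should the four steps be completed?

Only c has no prerequisites, so it is first.
d, b and a are all available; d is listed later → d.
b and a are both available; b is listed later → b.
That leaves a as the only ready step → a.

c, d, b, a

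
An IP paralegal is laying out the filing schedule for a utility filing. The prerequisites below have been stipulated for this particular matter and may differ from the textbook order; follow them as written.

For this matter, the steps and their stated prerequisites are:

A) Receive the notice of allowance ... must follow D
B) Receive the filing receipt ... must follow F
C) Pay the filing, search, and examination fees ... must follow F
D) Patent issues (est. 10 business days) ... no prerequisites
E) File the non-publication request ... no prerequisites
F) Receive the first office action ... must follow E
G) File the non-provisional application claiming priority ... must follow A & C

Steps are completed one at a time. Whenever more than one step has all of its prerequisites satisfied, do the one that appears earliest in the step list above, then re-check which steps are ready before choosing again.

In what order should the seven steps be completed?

D, A, E, F, B, C, G

D and E have no prerequisites; D is listed earlier, so D is first.
Ready: A and E. A is listed earlier → A.
E is the only step now ready → E.
F needed E, now all done → F.
Ready: B and C. B is listed earlier → B.
That leaves C as the only ready step → C.
That leaves G as the only ready step → G.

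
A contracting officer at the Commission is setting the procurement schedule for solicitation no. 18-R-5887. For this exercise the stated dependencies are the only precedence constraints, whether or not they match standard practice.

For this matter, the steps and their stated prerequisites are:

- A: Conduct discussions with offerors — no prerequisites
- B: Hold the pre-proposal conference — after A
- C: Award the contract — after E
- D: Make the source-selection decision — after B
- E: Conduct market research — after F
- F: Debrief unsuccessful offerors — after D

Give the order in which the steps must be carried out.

A, B, D, F, E, C

A has no prerequisites → A first.
B is the only step now ready → B.
D needed B, now all done → D.
That leaves F as the only ready step → F.
E is the only step now ready → E.
C needed E, now all done → C.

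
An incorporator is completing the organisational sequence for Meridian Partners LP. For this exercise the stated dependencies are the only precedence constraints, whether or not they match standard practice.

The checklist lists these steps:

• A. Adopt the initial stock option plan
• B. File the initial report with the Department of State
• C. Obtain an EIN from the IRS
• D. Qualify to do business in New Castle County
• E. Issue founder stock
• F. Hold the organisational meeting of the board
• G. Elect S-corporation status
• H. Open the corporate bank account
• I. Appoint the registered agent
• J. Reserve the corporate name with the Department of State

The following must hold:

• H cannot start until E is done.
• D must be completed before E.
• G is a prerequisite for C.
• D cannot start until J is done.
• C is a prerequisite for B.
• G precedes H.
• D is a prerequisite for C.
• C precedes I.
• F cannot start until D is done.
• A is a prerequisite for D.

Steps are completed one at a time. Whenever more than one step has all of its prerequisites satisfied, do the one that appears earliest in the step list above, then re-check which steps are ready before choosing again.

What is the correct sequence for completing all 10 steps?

A, G, J, D, C, B, E, F, H, I

Nothing is required for A, G and J. A is listed earlier → A first.
G and J are both available; G is listed earlier → G.
Next only J has its prerequisites met → J.
That leaves D as the only ready step → D.
Ready: C, E and F. C is listed earlier → C.
Ready: B, E, F and I. B is listed earlier → B.
Now E, F and I have their prerequisites met. E is listed earlier, so E next.
Ready: F, H and I. F is listed earlier → F.
Now H and I have their prerequisites met. H is listed earlier, so H next.
Next only I has its prerequisites met → I.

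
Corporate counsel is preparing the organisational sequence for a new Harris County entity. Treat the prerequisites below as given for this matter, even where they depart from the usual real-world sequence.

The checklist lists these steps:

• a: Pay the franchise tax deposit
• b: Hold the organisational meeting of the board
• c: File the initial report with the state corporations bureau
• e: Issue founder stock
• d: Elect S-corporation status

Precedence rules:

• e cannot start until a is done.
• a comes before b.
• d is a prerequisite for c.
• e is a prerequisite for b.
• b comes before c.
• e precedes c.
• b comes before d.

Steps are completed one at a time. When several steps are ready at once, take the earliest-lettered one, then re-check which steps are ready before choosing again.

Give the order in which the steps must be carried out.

a → e → b → d → c

a is the only step with nothing outstanding, so it goes first.
Next only e has its prerequisites met → e.
b is the only step now ready → b.
That leaves d as the only ready step → d.
c needed b, d and e, now all done → c.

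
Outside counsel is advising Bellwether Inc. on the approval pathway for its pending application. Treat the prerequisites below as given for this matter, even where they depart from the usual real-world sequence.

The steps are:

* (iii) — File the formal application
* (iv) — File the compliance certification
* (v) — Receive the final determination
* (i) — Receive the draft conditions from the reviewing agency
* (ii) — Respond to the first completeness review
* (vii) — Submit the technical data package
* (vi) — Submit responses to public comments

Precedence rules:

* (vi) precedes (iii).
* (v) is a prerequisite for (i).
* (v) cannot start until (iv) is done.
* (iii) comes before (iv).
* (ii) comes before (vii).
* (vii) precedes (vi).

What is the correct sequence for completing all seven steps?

(ii) has no prerequisites → (ii) first.
(vii) needed (ii), now all done → (vii).
(vi) needed (vii), now all done → (vi).
Next only (iii) has its prerequisites met → (iii).
(iv) needed (iii), now all done → (iv).
That leaves (v) as the only ready step → (v).
Next only (i) has its prerequisites met → (i).

(ii), (vii), (vi), (iii), (iv), (v), (i)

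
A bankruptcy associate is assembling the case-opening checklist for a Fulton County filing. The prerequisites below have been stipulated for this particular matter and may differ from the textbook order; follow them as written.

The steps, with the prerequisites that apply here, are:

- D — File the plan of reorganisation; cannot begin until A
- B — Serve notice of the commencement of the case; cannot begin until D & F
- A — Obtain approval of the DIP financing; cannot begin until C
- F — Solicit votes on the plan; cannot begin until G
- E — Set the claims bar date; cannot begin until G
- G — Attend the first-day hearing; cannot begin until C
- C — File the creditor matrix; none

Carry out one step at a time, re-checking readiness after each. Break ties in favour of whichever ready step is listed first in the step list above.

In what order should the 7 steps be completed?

C, A, D, G, F, B, E

C has no prerequisites → C first.
A and G are both available; A is listed earlier → A.
D and G are both available; D is listed earlier → D.
Next only G has its prerequisites met → G.
F and E are both available; F is listed earlier → F.
B now also ready, so the ready set is {B, E}; B is listed earlier → B.
That leaves E as the only ready step → E.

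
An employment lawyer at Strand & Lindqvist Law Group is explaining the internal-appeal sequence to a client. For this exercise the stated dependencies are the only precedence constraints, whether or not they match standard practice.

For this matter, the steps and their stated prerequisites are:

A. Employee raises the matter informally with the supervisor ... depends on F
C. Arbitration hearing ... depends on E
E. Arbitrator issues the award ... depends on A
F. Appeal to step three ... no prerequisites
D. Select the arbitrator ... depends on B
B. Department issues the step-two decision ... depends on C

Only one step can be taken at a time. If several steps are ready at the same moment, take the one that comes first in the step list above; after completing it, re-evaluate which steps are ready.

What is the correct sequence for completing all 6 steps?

F has no prerequisites → F first.
A needed F, now all done → A.
E is the only step now ready → E.
C needed E, now all done → C.
Next only B has its prerequisites met → B.
D is the only step now ready → D.

F A E C B D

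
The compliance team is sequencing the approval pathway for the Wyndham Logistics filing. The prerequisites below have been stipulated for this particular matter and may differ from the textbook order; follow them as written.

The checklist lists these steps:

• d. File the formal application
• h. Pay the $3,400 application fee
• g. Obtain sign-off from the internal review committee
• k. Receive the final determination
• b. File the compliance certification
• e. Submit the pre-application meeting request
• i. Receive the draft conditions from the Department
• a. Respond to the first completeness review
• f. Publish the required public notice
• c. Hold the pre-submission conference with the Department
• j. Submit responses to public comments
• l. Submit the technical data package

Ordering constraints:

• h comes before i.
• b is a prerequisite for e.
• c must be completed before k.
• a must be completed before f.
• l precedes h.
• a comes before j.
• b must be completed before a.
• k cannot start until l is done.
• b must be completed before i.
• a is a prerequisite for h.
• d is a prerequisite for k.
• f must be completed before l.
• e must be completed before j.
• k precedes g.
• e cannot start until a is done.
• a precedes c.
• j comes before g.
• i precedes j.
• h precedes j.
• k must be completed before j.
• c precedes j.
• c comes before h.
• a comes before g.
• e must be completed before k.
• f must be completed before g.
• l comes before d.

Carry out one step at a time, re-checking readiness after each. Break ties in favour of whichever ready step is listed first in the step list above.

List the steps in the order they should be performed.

b → a → e → f → c → l → d → h → k → i → j → g

Only b has no prerequisites, so it is first.
Next only a has its prerequisites met → a.
Ready: e, f and c. e is listed earlier → e.
Now f and c have their prerequisites met. f is listed earlier, so f next.
Ready: c and l. c is listed earlier → c.
l needed f, now all done → l.
d and h are both available; d is listed earlier → d.
Ready: h and k. h is listed earlier → h.
k and i are both available; k is listed earlier → k.
That leaves i as the only ready step → i.
j is the only step now ready → j.
g needed k, a, f and j, now all done → g.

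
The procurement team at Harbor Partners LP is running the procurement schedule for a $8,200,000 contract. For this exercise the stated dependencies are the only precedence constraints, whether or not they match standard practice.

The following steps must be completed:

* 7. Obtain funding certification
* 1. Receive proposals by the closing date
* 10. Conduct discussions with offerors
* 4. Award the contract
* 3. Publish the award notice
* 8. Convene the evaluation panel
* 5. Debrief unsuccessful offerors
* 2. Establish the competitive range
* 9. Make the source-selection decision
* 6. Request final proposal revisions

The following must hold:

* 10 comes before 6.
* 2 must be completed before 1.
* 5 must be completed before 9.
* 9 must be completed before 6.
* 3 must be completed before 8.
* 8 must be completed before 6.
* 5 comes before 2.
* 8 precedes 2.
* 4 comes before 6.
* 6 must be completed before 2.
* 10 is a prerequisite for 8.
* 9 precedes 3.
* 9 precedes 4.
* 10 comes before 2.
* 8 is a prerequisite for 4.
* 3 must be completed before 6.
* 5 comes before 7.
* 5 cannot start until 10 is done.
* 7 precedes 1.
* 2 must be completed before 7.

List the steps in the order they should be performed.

10, 5, 9, 3, 8, 4, 6, 2, 7, 1

Only 10 has no prerequisites, so it is first.
5 is the only step now ready → 5.
Next only 9 has its prerequisites met → 9.
3 needed 9, now all done → 3.
Next only 8 has its prerequisites met → 8.
4 needed 8 and 9, now all done → 4.
6 needed 10, 4, 3, 8 and 9, now all done → 6.
Next only 2 has its prerequisites met → 2.
That leaves 7 as the only ready step → 7.
1 is the only step now ready → 1.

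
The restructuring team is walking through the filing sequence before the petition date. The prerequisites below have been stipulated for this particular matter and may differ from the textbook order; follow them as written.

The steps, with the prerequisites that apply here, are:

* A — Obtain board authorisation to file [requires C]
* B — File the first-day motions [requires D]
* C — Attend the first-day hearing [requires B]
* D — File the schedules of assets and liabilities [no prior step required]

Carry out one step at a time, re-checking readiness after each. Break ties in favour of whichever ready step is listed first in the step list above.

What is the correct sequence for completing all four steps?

Only D has no prerequisites, so it is first.
Next only B has its prerequisites met → B.
C needed B, now all done → C.
A needed C, now all done → A.

D → B → C → A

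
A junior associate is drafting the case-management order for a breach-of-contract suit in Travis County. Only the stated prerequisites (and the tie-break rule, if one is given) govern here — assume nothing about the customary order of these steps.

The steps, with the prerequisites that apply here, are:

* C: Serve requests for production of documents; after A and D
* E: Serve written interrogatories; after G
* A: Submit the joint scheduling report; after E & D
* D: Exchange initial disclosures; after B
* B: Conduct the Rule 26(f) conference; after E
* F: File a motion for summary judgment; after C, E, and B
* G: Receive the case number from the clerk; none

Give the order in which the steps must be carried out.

G has no prerequisites → G first.
That leaves E as the only ready step → E.
B is the only step now ready → B.
D needed B, now all done → D.
A is the only step now ready → A.
That leaves C as the only ready step → C.
F needed C, E and B, now all done → F.

G, E, B, D, A, C, F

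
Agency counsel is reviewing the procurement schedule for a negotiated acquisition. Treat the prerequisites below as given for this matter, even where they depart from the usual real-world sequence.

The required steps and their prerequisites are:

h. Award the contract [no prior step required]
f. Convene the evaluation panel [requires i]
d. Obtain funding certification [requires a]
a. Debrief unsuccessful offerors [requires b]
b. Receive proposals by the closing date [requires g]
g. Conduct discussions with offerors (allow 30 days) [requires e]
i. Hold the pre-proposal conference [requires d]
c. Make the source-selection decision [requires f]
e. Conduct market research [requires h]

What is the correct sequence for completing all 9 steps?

h → e → g → b → a → d → i → f → c

h has no prerequisites → h first.
e needed h, now all done → e.
g is the only step now ready → g.
That leaves b as the only ready step → b.
That leaves a as the only ready step → a.
d needed a, now all done → d.
i is the only step now ready → i.
f is the only step now ready → f.
c needed f, now all done → c.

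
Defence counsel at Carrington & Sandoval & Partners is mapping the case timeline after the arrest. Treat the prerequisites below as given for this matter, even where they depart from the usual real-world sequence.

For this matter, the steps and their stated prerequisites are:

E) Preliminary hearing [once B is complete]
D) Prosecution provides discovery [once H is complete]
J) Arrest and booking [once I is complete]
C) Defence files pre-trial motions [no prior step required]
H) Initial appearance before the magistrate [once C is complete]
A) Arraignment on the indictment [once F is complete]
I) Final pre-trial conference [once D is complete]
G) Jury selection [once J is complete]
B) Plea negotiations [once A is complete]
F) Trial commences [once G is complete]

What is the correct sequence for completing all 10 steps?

C has no prerequisites → C first.
H needed C, now all done → H.
D needed H, now all done → D.
I is the only step now ready → I.
Next only J has its prerequisites met → J.
Next only G has its prerequisites met → G.
F needed G, now all done → F.
Next only A has its prerequisites met → A.
Next only B has its prerequisites met → B.
Next only E has its prerequisites met → E.

C, H, D, I, J, G, F, A, B, E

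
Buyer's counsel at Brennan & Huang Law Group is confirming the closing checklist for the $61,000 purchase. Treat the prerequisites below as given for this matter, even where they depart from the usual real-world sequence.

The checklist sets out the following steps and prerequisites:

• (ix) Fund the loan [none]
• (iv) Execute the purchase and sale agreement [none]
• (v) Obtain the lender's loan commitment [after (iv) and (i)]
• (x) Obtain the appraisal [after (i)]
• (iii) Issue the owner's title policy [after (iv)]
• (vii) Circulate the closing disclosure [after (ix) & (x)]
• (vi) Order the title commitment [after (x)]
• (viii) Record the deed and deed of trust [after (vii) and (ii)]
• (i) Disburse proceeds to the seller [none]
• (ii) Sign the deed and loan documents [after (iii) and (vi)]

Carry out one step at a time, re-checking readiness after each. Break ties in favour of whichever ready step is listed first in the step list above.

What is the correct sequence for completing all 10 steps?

(ix) (iv) (iii) (i) (v) (x) (vii) (vi) (ii) (viii)

(ix), (iv) and (i) have no prerequisites; (ix) is listed earlier, so (ix) is first.
Now (iv) and (i) have their prerequisites met. (iv) is listed earlier, so (iv) next.
Ready: (iii) and (i). (iii) is listed earlier → (iii).
Next only (i) has its prerequisites met → (i).
Ready: (v) and (x). (v) is listed earlier → (v).
(x) needed (i), now all done → (x).
(vii) and (vi) are both available; (vii) is listed earlier → (vii).
Next only (vi) has its prerequisites met → (vi).
Next only (ii) has its prerequisites met → (ii).
(viii) needed (vii) and (ii), now all done → (viii).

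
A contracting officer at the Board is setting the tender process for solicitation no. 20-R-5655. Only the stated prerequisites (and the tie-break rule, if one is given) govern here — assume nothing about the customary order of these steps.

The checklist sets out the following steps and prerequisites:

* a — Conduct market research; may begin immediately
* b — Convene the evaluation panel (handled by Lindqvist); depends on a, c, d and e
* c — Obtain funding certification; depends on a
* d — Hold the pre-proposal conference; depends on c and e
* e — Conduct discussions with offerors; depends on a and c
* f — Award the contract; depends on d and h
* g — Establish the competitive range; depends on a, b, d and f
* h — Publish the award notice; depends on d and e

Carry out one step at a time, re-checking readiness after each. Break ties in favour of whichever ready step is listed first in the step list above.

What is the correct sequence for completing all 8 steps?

a is the only step with nothing outstanding, so it goes first.
c needed a, now all done → c.
Next only e has its prerequisites met → e.
d needed c and e, now all done → d.
Now b and h have their prerequisites met. b is listed earlier, so b next.
h is the only step now ready → h.
f needed d and h, now all done → f.
g needed a, b, d and f, now all done → g.

a c e d b h f g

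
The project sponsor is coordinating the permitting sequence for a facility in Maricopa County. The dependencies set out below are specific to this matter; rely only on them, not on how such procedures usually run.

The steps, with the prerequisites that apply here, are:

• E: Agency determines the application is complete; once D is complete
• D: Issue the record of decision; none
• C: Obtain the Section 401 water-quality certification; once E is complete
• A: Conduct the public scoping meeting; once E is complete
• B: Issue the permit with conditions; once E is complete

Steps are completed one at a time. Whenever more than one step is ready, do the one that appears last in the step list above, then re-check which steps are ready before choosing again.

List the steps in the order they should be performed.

D → E → B → A → C

D is the only step with nothing outstanding, so it goes first.
E is the only step now ready → E.
B, A and C are all available; B is listed later → B.
Ready: A and C. A is listed later → A.
C is the only step now ready → C.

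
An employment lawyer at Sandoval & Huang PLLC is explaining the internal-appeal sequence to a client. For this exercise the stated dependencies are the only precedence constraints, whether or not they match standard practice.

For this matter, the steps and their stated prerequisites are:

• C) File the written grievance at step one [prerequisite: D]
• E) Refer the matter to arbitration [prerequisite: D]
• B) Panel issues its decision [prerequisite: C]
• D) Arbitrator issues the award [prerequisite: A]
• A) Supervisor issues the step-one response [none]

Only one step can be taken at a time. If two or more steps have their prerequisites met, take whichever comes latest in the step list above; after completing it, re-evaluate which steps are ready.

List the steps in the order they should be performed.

A → D → E → C → B

Only A has no prerequisites, so it is first.
D needed A, now all done → D.
E and C are both available; E is listed later → E.
That leaves C as the only ready step → C.
That leaves B as the only ready step → B.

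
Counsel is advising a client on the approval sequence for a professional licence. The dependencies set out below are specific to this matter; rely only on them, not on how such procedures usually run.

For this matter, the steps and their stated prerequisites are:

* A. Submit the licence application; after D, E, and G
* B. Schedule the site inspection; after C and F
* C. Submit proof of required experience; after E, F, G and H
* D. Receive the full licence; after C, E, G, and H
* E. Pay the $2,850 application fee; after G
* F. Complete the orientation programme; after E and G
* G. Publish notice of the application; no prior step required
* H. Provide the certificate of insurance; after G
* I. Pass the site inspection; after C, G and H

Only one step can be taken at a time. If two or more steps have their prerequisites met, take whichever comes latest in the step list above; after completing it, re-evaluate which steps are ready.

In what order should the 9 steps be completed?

G H E F C I D B A

G has no prerequisites → G first.
H and E are both available; H is listed later → H.
E needed G, now all done → E.
That leaves F as the only ready step → F.
C needed H, G, F and E, now all done → C.
Ready: I, D and B. I is listed later → I.
Ready: D and B. D is listed later → D.
A now also ready, so the ready set is {B, A}; B is listed later → B.
That leaves A as the only ready step → A.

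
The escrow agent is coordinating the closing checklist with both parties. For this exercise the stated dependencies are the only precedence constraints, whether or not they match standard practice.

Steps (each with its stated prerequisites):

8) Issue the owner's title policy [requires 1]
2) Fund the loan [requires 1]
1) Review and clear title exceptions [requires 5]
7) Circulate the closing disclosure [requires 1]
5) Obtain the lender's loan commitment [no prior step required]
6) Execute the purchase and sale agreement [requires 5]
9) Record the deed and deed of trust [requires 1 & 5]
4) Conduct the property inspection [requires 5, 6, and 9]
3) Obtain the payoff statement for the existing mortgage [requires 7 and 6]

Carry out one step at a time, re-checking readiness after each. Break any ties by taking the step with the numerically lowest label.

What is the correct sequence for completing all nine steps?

5, 1, 2, 6, 7, 3, 8, 9, 4

5 is the only step with nothing outstanding, so it goes first.
1 and 6 are both available; 1 has the earlier label → 1.
Now 2, 6, 7, 8 and 9 have their prerequisites met. 2 has the earlier label, so 2 next.
6, 7, 8 and 9 are all available; 6 has the earlier label → 6.
7, 8 and 9 are all available; 7 has the earlier label → 7.
Ready: 3, 8 and 9. 3 has the earlier label → 3.
Ready: 8 and 9. 8 has the earlier label → 8.
That leaves 9 as the only ready step → 9.
4 needed 5, 6 and 9, now all done → 4.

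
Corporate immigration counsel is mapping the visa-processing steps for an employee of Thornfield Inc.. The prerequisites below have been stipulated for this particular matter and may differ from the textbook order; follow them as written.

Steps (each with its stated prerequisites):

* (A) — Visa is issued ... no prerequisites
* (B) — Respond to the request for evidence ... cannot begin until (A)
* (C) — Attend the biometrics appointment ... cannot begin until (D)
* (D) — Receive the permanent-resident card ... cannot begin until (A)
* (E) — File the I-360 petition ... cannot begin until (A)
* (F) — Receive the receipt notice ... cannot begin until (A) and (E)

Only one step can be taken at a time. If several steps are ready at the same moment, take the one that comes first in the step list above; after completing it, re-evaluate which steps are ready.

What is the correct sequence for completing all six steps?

(A) → (B) → (D) → (C) → (E) → (F)

(A) has no prerequisites → (A) first.
(B), (D) and (E) are all available; (B) is listed earlier → (B).
(D) and (E) are both available; (D) is listed earlier → (D).
Now (C) and (E) have their prerequisites met. (C) is listed earlier, so (C) next.
(E) needed (A), now all done → (E).
That leaves (F) as the only ready step → (F).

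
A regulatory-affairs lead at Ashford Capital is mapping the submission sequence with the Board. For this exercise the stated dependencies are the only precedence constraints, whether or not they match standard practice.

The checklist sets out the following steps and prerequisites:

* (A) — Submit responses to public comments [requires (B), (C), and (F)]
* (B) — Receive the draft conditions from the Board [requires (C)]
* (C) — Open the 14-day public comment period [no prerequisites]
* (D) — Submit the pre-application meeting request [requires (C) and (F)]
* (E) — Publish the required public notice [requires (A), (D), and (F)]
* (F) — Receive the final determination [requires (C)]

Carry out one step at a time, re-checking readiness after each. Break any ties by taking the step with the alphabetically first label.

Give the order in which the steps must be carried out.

(C) (B) (F) (A) (D) (E)

Only (C) has no prerequisites, so it is first.
(B) and (F) are both available; (B) has the earlier label → (B).
(F) needed (C), now all done → (F).
Now (A) and (D) have their prerequisites met. (A) has the earlier label, so (A) next.
(D) needed (C) and (F), now all done → (D).
That leaves (E) as the only ready step → (E).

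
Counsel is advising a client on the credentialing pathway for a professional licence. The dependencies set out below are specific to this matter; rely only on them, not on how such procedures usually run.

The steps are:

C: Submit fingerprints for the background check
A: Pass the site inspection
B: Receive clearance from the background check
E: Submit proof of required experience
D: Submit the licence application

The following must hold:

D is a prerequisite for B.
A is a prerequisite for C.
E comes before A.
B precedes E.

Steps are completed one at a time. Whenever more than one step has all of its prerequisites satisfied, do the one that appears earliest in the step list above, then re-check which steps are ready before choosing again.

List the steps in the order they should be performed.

D, B, E, A, C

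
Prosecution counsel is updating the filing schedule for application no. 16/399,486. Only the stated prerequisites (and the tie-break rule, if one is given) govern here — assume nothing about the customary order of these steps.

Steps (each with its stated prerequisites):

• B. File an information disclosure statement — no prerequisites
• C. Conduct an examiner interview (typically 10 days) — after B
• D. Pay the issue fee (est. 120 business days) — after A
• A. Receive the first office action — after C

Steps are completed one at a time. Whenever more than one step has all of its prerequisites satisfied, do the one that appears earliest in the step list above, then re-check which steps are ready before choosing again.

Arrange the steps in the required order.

B → C → A → D

B is the only step with nothing outstanding, so it goes first.
C needed B, now all done → C.
That leaves A as the only ready step → A.
That leaves D as the only ready step → D.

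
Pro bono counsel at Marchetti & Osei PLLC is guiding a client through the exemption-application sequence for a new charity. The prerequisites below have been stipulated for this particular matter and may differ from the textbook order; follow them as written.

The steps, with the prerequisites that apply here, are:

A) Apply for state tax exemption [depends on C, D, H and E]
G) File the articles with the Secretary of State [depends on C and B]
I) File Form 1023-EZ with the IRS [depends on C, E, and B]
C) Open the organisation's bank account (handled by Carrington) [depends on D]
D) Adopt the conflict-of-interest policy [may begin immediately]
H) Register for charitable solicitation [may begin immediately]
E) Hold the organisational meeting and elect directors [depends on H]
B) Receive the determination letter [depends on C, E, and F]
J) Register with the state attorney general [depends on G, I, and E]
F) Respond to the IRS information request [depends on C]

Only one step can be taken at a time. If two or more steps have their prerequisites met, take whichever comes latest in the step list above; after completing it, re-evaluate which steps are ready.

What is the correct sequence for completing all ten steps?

H and D have no prerequisites; H is listed later, so H is first.
E now also ready, so the ready set is {E, D}; E is listed later → E.
Next only D has its prerequisites met → D.
Next only C has its prerequisites met → C.
Ready: F and A. F is listed later → F.
Now B and A have their prerequisites met. B is listed later, so B next.
I and G now also ready, so the ready set is {I, G, A}; I is listed later → I.
Now G and A have their prerequisites met. G is listed later, so G next.
Now J and A have their prerequisites met. J is listed later, so J next.
A needed E, H, D and C, now all done → A.

H, E, D, C, F, B, I, G, J, A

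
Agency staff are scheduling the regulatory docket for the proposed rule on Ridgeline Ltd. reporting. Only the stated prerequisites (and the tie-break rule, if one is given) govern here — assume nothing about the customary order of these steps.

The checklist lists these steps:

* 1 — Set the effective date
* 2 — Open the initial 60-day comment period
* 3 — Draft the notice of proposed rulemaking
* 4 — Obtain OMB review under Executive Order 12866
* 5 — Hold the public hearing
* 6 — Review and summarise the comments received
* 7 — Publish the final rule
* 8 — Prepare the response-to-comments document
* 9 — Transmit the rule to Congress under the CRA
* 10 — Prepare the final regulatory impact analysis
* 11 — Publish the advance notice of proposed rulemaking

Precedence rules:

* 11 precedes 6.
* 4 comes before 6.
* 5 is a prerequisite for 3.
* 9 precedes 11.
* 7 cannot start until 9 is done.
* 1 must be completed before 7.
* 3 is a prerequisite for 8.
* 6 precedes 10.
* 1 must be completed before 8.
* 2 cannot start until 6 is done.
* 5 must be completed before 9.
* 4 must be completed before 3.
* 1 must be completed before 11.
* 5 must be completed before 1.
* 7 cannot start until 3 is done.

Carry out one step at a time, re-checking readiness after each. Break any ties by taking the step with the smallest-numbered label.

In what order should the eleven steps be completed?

4 and 5 have no prerequisites; 4 has the earlier label, so 4 is first.
5 is the only step now ready → 5.
Ready: 1, 3 and 9. 1 has the earlier label → 1.
Ready: 3 and 9. 3 has the earlier label → 3.
8 and 9 are both available; 8 has the earlier label → 8.
Next only 9 has its prerequisites met → 9.
Ready: 7 and 11. 7 has the earlier label → 7.
11 needed 1 and 9, now all done → 11.
Next only 6 has its prerequisites met → 6.
2 and 10 are both available; 2 has the earlier label → 2.
Next only 10 has its prerequisites met → 10.

4 5 1 3 8 9 7 11 6 2 10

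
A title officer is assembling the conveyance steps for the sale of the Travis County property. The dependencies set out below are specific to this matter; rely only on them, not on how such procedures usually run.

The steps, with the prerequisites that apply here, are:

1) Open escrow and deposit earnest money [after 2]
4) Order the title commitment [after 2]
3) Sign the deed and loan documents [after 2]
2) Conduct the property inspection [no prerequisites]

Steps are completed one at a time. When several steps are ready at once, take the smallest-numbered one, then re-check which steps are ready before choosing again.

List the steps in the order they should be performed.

Only 2 has no prerequisites, so it is first.
1, 3 and 4 are all available; 1 has the earlier label → 1.
Now 3 and 4 have their prerequisites met. 3 has the earlier label, so 3 next.
That leaves 4 as the only ready step → 4.

2 → 1 → 3 → 4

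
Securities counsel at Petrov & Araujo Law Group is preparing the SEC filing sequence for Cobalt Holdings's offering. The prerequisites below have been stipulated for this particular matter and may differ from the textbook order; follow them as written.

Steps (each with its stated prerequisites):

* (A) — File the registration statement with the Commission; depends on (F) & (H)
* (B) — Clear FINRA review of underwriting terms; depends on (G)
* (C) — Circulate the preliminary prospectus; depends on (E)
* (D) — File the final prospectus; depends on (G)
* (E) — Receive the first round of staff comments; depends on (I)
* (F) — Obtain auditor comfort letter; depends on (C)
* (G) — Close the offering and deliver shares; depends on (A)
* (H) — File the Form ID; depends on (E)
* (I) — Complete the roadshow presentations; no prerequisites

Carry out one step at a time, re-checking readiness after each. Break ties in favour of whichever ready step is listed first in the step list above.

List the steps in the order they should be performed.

(I) has no prerequisites → (I) first.
(E) needed (I), now all done → (E).
(C) and (H) are both available; (C) is listed earlier → (C).
(F) and (H) are both available; (F) is listed earlier → (F).
(H) needed (E), now all done → (H).
(A) needed (F) and (H), now all done → (A).
(G) needed (A), now all done → (G).
(B) and (D) are both available; (B) is listed earlier → (B).
That leaves (D) as the only ready step → (D).

(I) → (E) → (C) → (F) → (H) → (A) → (G) → (B) → (D)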